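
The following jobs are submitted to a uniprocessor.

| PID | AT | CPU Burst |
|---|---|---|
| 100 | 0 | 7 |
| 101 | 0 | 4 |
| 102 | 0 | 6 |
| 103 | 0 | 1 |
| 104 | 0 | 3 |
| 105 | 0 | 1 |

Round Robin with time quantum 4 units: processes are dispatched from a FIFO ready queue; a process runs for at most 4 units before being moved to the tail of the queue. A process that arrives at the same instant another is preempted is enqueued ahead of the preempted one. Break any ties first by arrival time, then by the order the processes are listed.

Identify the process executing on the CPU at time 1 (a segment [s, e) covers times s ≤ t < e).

100

Timeline: | 100 0-4 | 101 4-8 | 102 8-12 | 103 12-13 | 104 13-16 | 105 16-17 | 100 17-20 | 102 20-22 |
Completion: 100=20  101=8  102=22  103=13  104=16  105=17
Turnaround (C−A): 100=20  101=8  102=22  103=13  104=16  105=17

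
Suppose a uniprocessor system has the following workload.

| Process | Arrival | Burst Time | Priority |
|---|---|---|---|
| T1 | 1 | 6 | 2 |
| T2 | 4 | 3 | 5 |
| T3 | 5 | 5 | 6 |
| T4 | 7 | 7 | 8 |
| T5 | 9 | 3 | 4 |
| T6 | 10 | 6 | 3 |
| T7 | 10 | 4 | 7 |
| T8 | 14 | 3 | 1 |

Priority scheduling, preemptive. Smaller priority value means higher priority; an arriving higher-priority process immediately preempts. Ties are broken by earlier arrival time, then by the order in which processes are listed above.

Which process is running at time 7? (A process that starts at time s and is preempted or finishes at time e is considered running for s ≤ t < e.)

T2

Schedule: | idle 0-1 | T1 1-7 | T2 7-9 | T5 9-10 | T6 10-14 | T8 14-17 | T6 17-19 | T5 19-21 | T2 21-22 | T3 22-27 | T7 27-31 | T4 31-38 |
Completion: T1=7  T2=22  T3=27  T4=38  T5=21  T6=19  T7=31  T8=17
Turnaround (C−A): T1=6  T2=18  T3=22  T4=31  T5=12  T6=9  T7=21  T8=3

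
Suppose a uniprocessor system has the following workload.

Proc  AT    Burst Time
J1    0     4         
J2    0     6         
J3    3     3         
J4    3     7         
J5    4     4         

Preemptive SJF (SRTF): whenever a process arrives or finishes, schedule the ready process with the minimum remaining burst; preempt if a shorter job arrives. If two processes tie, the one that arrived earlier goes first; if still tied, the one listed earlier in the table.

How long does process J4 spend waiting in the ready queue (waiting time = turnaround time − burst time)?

Schedule: | J1 0-4 | J3 4-7 | J5 7-11 | J2 11-17 | J4 17-24 |
Completion: J1=4  J2=17  J3=7  J4=24  J5=11
Turnaround (C−A): J1=4  J2=17  J3=4  J4=21  J5=7
Waiting(J4) = turnaround − burst = 21 − 7 = 14

14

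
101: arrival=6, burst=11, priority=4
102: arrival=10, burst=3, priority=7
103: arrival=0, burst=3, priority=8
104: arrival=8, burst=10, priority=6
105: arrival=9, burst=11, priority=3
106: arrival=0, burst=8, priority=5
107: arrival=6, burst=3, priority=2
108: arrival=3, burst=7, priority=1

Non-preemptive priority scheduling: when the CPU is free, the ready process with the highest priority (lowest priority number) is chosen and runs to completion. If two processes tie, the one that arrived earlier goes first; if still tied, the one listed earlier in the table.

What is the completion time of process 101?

40

Timeline: | 106 0-8 | 108 8-15 | 107 15-18 | 105 18-29 | 101 29-40 | 104 40-50 | 102 50-53 | 103 53-56 |
Completion: 101=40  102=53  103=56  104=50  105=29  106=8  107=18  108=15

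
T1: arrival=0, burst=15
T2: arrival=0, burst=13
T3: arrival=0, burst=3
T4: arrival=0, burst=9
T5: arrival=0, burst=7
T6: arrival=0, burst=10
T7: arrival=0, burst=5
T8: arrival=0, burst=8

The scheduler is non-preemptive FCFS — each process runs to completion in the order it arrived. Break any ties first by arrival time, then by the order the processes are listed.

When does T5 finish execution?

47

Gantt: | T1 0-15 | T2 15-28 | T3 28-31 | T4 31-40 | T5 40-47 | T6 47-57 | T7 57-62 | T8 62-70 |
Completion: T1=15  T2=28  T3=31  T4=40  T5=47  T6=57  T7=62  T8=70
Turnaround (C−A): T1=15  T2=28  T3=31  T4=40  T5=47  T6=57  T7=62  T8=70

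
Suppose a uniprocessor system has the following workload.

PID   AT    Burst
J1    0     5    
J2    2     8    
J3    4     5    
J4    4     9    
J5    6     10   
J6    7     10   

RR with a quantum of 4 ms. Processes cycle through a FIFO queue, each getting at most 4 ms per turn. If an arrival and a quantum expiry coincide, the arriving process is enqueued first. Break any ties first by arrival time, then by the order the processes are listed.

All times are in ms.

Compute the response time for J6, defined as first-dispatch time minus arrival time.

Timeline: | J1 0-4 | J2 4-8 | J3 8-12 | J4 12-16 | J1 16-17 | J5 17-21 | J6 21-25 | J2 25-29 | J3 29-30 | J4 30-34 | J5 34-38 | J6 38-42 | J4 42-43 | J5 43-45 | J6 45-47 |
Completion: J1=17  J2=29  J3=30  J4=43  J5=45  J6=47
Turnaround (C−A): J1=17  J2=27  J3=26  J4=39  J5=39  J6=40
Response(J6) = first start − arrival = 21 − 7 = 14

14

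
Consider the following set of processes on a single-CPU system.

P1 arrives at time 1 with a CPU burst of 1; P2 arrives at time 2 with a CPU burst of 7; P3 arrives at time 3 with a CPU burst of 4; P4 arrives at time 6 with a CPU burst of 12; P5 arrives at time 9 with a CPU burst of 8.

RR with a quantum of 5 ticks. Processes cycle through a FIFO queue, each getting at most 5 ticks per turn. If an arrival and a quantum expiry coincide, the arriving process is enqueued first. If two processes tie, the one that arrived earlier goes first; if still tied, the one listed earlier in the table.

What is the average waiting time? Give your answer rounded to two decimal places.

8.40

Gantt: | idle 0-1 | P1 1-2 | P2 2-7 | P3 7-11 | P4 11-16 | P2 16-18 | P5 18-23 | P4 23-28 | P5 28-31 | P4 31-33 |
Completion: P1=2  P2=18  P3=11  P4=33  P5=31
Waiting times: P1=0, P2=9, P3=4, P4=15, P5=14
Average waiting = (0+9+4+15+14) / 5 = 42/5 = 8.40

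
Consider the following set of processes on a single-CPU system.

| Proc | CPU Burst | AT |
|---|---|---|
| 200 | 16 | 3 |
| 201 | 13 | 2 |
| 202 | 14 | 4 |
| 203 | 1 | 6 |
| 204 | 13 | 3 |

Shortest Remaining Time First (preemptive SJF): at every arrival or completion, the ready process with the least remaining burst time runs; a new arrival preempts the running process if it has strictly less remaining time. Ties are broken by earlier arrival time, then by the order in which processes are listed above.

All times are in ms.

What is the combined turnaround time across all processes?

Schedule: | idle 0-2 | 201 2-6 | 203 6-7 | 201 7-16 | 204 16-29 | 202 29-43 | 200 43-59 |
Completion: 200=59  201=16  202=43  203=7  204=29
Turnaround = completion − arrival: 200=56, 201=14, 202=39, 203=1, 204=26
Total turnaround = 56 + 14 + 39 + 1 + 26 = 136

136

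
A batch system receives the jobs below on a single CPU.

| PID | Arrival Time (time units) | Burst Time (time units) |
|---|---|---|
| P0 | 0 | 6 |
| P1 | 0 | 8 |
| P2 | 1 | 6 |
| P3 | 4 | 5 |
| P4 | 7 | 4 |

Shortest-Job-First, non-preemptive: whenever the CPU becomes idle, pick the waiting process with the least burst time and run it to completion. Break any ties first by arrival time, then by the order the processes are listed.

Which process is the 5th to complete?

P1

Timeline: | P0 0-6 | P3 6-11 | P4 11-15 | P2 15-21 | P1 21-29 |
Completion: P0=6  P1=29  P2=21  P3=11  P4=15
Turnaround (C−A): P0=6  P1=29  P2=20  P3=7  P4=8
Finish order: P0 → P3 → P4 → P2 → P1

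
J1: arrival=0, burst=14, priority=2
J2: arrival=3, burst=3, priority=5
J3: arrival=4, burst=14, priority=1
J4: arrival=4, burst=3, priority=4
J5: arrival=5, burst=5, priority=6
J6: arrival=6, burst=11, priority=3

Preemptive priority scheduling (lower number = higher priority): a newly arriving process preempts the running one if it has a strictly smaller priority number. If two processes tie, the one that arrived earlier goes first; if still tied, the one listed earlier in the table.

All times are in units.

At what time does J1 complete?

Schedule: | J1 0-4 | J3 4-18 | J1 18-28 | J6 28-39 | J4 39-42 | J2 42-45 | J5 45-50 |
Completion: J1=28  J2=45  J3=18  J4=42  J5=50  J6=39
Turnaround (C−A): J1=28  J2=42  J3=14  J4=38  J5=45  J6=33

28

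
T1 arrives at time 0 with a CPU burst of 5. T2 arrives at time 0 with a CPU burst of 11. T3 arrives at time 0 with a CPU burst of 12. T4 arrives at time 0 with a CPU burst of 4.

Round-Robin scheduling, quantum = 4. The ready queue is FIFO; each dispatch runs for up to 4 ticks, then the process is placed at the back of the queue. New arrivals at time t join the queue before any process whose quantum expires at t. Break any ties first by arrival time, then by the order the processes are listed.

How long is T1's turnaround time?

17

Gantt: | T1 0-4 | T2 4-8 | T3 8-12 | T4 12-16 | T1 16-17 | T2 17-21 | T3 21-25 | T2 25-28 | T3 28-32 |
Completion: T1=17  T2=28  T3=32  T4=16
Turnaround(T1) = completion − arrival = 17 − 0 = 17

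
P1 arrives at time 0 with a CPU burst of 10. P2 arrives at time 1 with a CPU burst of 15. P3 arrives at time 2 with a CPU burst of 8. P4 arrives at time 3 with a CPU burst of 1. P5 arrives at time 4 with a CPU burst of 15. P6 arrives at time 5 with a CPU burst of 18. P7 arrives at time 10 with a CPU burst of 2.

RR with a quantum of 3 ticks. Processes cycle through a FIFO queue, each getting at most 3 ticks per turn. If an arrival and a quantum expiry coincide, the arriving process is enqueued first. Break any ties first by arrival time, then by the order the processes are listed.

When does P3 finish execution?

41

Timeline: | P1 0-3 | P2 3-6 | P3 6-9 | P4 9-10 | P1 10-13 | P5 13-16 | P6 16-19 | P2 19-22 | P3 22-25 | P7 25-27 | P1 27-30 | P5 30-33 | P6 33-36 | P2 36-39 | P3 39-41 | P1 41-42 | P5 42-45 | P6 45-48 | P2 48-51 | P5 51-54 | P6 54-57 | P2 57-60 | P5 60-63 | P6 63-69 |
Completion: P1=42  P2=60  P3=41  P4=10  P5=63  P6=69  P7=27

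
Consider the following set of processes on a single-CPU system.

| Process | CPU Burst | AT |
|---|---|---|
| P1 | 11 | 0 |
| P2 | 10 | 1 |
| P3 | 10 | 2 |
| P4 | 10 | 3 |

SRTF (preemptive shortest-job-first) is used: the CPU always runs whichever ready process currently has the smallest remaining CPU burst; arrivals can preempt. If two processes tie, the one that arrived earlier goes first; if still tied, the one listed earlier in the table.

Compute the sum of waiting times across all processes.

57

Gantt: | P1 0-11 | P2 11-21 | P3 21-31 | P4 31-41 |
Completion: P1=11  P2=21  P3=31  P4=41
Waiting = turnaround − burst: P1=0, P2=10, P3=19, P4=28
Total waiting = 0 + 10 + 19 + 28 = 57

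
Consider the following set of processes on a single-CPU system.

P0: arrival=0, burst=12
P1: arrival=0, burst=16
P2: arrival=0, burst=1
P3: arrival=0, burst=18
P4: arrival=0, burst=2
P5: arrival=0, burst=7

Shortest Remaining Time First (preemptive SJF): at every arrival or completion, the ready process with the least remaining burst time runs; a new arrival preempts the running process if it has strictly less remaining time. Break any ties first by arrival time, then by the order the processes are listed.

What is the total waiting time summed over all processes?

74

Gantt: | P2 0-1 | P4 1-3 | P5 3-10 | P0 10-22 | P1 22-38 | P3 38-56 |
Completion: P0=22  P1=38  P2=1  P3=56  P4=3  P5=10
Waiting = turnaround − burst: P0=10, P1=22, P2=0, P3=38, P4=1, P5=3
Total waiting = 10 + 22 + 0 + 38 + 1 + 3 = 74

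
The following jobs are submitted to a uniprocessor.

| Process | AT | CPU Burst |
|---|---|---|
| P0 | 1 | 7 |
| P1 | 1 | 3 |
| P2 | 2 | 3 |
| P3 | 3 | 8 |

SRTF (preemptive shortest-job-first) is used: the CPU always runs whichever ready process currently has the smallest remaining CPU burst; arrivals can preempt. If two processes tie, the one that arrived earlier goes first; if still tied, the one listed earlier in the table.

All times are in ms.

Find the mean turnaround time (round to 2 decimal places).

Gantt: | idle 0-1 | P1 1-4 | P2 4-7 | P0 7-14 | P3 14-22 |
Completion: P0=14  P1=4  P2=7  P3=22
Turnaround times: P0=13, P1=3, P2=5, P3=19
Average turnaround = (13+3+5+19) / 4 = 40/4 = 10.00

10.00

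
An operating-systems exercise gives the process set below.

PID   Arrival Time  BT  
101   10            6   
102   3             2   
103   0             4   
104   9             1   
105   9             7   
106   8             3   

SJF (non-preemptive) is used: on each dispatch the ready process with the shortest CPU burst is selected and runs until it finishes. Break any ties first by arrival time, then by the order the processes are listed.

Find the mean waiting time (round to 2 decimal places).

2.33

Schedule: | 103 0-4 | 102 4-6 | idle 6-8 | 106 8-11 | 104 11-12 | 101 12-18 | 105 18-25 |
Completion: 101=18  102=6  103=4  104=12  105=25  106=11
Waiting times: 101=2, 102=1, 103=0, 104=2, 105=9, 106=0
Average waiting = (2+1+0+2+9+0) / 6 = 14/6 = 2.33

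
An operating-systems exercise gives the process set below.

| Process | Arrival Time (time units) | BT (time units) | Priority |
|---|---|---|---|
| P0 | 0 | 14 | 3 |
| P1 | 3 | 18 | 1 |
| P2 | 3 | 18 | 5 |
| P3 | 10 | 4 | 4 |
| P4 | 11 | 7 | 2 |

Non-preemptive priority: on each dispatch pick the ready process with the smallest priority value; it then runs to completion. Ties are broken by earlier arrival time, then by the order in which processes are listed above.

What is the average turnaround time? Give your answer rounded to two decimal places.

Timeline: | P0 0-14 | P1 14-32 | P4 32-39 | P3 39-43 | P2 43-61 |
Completion: P0=14  P1=32  P2=61  P3=43  P4=39
Turnaround (C−A): P0=14  P1=29  P2=58  P3=33  P4=28
Turnaround times: P0=14, P1=29, P2=58, P3=33, P4=28
Average turnaround = (14+29+58+33+28) / 5 = 162/5 = 32.40

32.40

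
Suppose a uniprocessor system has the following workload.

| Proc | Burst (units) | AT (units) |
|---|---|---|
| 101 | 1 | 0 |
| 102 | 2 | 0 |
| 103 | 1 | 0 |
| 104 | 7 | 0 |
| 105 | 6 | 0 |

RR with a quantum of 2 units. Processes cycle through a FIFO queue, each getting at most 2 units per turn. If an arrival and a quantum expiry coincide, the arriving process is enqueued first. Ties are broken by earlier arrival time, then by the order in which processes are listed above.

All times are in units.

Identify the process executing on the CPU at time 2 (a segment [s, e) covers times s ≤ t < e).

Schedule: | 101 0-1 | 102 1-3 | 103 3-4 | 104 4-6 | 105 6-8 | 104 8-10 | 105 10-12 | 104 12-14 | 105 14-16 | 104 16-17 |
Completion: 101=1  102=3  103=4  104=17  105=16

102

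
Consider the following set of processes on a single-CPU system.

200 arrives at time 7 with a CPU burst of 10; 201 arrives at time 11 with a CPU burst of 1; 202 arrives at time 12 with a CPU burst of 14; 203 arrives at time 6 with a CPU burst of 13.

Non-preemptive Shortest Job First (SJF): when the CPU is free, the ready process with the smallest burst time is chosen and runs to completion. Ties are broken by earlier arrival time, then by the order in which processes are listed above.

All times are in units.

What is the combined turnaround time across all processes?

Gantt: | idle 0-6 | 203 6-19 | 201 19-20 | 200 20-30 | 202 30-44 |
Completion: 200=30  201=20  202=44  203=19
Turnaround (C−A): 200=23  201=9  202=32  203=13
Turnaround = completion − arrival: 200=23, 201=9, 202=32, 203=13
Total turnaround = 23 + 9 + 32 + 13 = 77

77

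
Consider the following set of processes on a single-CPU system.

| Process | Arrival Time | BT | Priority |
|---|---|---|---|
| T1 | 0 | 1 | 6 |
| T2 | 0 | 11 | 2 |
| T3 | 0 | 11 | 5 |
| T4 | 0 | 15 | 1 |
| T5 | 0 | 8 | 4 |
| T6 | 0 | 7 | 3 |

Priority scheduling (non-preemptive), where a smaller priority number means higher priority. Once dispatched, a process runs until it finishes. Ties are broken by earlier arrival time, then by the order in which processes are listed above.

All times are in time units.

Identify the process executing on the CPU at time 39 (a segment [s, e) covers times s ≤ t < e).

Schedule: | T4 0-15 | T2 15-26 | T6 26-33 | T5 33-41 | T3 41-52 | T1 52-53 |
Completion: T1=53  T2=26  T3=52  T4=15  T5=41  T6=33
Turnaround (C−A): T1=53  T2=26  T3=52  T4=15  T5=41  T6=33

T5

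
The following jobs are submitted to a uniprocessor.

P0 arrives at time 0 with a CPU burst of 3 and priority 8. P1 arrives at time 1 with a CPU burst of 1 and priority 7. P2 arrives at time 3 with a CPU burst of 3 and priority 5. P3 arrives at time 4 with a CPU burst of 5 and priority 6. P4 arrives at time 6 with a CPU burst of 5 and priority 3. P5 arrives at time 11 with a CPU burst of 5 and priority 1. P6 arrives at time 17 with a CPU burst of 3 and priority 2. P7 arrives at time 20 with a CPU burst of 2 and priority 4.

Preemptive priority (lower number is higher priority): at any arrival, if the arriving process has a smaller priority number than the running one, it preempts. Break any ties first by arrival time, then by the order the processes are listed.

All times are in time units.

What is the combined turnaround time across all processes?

68

Gantt: | P0 0-1 | P1 1-2 | P0 2-3 | P2 3-6 | P4 6-11 | P5 11-16 | P3 16-17 | P6 17-20 | P7 20-22 | P3 22-26 | P0 26-27 |
Completion: P0=27  P1=2  P2=6  P3=26  P4=11  P5=16  P6=20  P7=22
Turnaround = completion − arrival: P0=27, P1=1, P2=3, P3=22, P4=5, P5=5, P6=3, P7=2
Total turnaround = 27 + 1 + 3 + 22 + 5 + 5 + 3 + 2 = 68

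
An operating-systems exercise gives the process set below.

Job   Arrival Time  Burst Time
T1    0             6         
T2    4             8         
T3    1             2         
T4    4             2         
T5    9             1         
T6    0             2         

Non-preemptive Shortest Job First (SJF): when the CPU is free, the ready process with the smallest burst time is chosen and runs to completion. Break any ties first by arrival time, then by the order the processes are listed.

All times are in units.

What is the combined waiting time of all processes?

Schedule: | T6 0-2 | T3 2-4 | T4 4-6 | T1 6-12 | T5 12-13 | T2 13-21 |
Completion: T1=12  T2=21  T3=4  T4=6  T5=13  T6=2
Turnaround (C−A): T1=12  T2=17  T3=3  T4=2  T5=4  T6=2
Waiting = turnaround − burst: T1=6, T2=9, T3=1, T4=0, T5=3, T6=0
Total waiting = 6 + 9 + 1 + 0 + 3 + 0 = 19

19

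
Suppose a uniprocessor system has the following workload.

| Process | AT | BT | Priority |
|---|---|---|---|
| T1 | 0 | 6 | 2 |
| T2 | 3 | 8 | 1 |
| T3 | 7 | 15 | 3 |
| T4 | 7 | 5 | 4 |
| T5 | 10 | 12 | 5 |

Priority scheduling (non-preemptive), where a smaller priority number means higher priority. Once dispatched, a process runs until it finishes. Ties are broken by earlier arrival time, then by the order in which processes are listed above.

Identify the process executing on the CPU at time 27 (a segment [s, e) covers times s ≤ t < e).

T3

Gantt: | T1 0-6 | T2 6-14 | T3 14-29 | T4 29-34 | T5 34-46 |
Completion: T1=6  T2=14  T3=29  T4=34  T5=46
Turnaround (C−A): T1=6  T2=11  T3=22  T4=27  T5=36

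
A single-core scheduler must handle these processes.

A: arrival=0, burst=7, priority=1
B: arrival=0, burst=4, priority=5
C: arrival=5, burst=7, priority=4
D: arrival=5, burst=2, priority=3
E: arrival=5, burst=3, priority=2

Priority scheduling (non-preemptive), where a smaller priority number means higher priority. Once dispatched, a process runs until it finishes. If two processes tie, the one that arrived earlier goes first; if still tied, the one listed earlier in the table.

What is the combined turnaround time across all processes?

56

Timeline: | A 0-7 | E 7-10 | D 10-12 | C 12-19 | B 19-23 |
Completion: A=7  B=23  C=19  D=12  E=10
Turnaround (C−A): A=7  B=23  C=14  D=7  E=5
Turnaround = completion − arrival: A=7, B=23, C=14, D=7, E=5
Total turnaround = 7 + 23 + 14 + 7 + 5 = 56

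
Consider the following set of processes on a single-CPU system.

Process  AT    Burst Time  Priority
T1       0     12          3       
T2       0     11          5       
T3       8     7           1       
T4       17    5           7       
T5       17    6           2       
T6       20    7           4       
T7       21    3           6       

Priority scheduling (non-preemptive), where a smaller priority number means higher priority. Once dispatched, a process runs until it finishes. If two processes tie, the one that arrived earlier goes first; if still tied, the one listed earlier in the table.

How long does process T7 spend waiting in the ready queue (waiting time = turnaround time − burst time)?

Gantt: | T1 0-12 | T3 12-19 | T5 19-25 | T6 25-32 | T2 32-43 | T7 43-46 | T4 46-51 |
Completion: T1=12  T2=43  T3=19  T4=51  T5=25  T6=32  T7=46
Turnaround (C−A): T1=12  T2=43  T3=11  T4=34  T5=8  T6=12  T7=25
Waiting(T7) = turnaround − burst = 25 − 3 = 22

22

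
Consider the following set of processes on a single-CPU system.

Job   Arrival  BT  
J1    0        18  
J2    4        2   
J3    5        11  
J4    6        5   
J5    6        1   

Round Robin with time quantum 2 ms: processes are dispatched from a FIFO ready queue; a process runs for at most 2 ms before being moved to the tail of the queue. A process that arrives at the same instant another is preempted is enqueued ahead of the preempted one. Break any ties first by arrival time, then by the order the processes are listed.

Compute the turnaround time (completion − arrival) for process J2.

Timeline: | J1 0-4 | J2 4-6 | J1 6-8 | J3 8-10 | J4 10-12 | J5 12-13 | J1 13-15 | J3 15-17 | J4 17-19 | J1 19-21 | J3 21-23 | J4 23-24 | J1 24-26 | J3 26-28 | J1 28-30 | J3 30-32 | J1 32-34 | J3 34-35 | J1 35-37 |
Completion: J1=37  J2=6  J3=35  J4=24  J5=13
Turnaround (C−A): J1=37  J2=2  J3=30  J4=18  J5=7
Turnaround(J2) = completion − arrival = 6 − 4 = 2

2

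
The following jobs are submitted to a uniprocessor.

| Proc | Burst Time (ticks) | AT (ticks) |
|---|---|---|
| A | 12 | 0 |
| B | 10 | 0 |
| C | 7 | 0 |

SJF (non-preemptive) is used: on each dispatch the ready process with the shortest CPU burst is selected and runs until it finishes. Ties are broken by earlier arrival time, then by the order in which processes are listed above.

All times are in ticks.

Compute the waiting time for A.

Timeline: | C 0-7 | B 7-17 | A 17-29 |
Completion: A=29  B=17  C=7
Waiting(A) = turnaround − burst = 29 − 12 = 17

17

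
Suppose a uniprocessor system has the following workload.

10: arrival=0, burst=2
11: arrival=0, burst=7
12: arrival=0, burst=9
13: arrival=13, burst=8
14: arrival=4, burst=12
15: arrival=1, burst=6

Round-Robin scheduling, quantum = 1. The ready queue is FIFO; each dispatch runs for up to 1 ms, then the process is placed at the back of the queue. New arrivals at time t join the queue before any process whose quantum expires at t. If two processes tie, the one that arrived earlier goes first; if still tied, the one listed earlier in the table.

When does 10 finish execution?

5

Timeline: | 10 0-1 | 11 1-2 | 12 2-3 | 15 3-4 | 10 4-5 | 11 5-6 | 12 6-7 | 14 7-8 | 15 8-9 | 11 9-10 | 12 10-11 | 14 11-12 | 15 12-13 | 11 13-14 | 12 14-15 | 14 15-16 | 13 16-17 | 15 17-18 | 11 18-19 | 12 19-20 | 14 20-21 | 13 21-22 | 15 22-23 | 11 23-24 | 12 24-25 | 14 25-26 | 13 26-27 | 15 27-28 | 11 28-29 | 12 29-30 | 14 30-31 | 13 31-32 | 12 32-33 | 14 33-34 | 13 34-35 | 12 35-36 | 14 36-37 | 13 37-38 | 14 38-39 | 13 39-40 | 14 40-41 | 13 41-42 | 14 42-44 |
Completion: 10=5  11=29  12=36  13=42  14=44  15=28
Turnaround (C−A): 10=5  11=29  12=36  13=29  14=40  15=27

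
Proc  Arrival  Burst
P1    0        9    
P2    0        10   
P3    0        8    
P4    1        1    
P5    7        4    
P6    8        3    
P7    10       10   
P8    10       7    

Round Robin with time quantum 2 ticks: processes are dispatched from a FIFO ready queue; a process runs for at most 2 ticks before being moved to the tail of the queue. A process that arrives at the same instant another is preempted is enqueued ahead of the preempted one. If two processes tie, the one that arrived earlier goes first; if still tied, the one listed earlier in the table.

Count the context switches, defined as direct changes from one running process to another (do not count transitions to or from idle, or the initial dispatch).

27

Timeline: | P1 0-2 | P2 2-4 | P3 4-6 | P4 6-7 | P1 7-9 | P2 9-11 | P3 11-13 | P5 13-15 | P6 15-17 | P1 17-19 | P7 19-21 | P8 21-23 | P2 23-25 | P3 25-27 | P5 27-29 | P6 29-30 | P1 30-32 | P7 32-34 | P8 34-36 | P2 36-38 | P3 38-40 | P1 40-41 | P7 41-43 | P8 43-45 | P2 45-47 | P7 47-49 | P8 49-50 | P7 50-52 |
Completion: P1=41  P2=47  P3=40  P4=7  P5=29  P6=30  P7=52  P8=50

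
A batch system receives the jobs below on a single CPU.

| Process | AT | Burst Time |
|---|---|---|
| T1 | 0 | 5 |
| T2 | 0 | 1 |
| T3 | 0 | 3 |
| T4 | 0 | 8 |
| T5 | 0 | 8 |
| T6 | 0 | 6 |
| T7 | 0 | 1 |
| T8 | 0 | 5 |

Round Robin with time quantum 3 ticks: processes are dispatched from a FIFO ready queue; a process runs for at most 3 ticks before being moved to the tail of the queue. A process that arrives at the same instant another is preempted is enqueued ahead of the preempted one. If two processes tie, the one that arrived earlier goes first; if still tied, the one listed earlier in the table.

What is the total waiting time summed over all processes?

149

Gantt: | T1 0-3 | T2 3-4 | T3 4-7 | T4 7-10 | T5 10-13 | T6 13-16 | T7 16-17 | T8 17-20 | T1 20-22 | T4 22-25 | T5 25-28 | T6 28-31 | T8 31-33 | T4 33-35 | T5 35-37 |
Completion: T1=22  T2=4  T3=7  T4=35  T5=37  T6=31  T7=17  T8=33
Waiting = turnaround − burst: T1=17, T2=3, T3=4, T4=27, T5=29, T6=25, T7=16, T8=28
Total waiting = 17 + 3 + 4 + 27 + 29 + 25 + 16 + 28 = 149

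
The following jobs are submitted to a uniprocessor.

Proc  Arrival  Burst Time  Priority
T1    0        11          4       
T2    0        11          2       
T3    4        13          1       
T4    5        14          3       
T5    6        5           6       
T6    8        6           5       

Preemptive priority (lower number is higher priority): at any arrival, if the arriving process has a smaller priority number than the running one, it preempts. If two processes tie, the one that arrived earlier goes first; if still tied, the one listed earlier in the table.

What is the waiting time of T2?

13

Timeline: | T2 0-4 | T3 4-17 | T2 17-24 | T4 24-38 | T1 38-49 | T6 49-55 | T5 55-60 |
Completion: T1=49  T2=24  T3=17  T4=38  T5=60  T6=55
Turnaround (C−A): T1=49  T2=24  T3=13  T4=33  T5=54  T6=47
Waiting(T2) = turnaround − burst = 24 − 11 = 13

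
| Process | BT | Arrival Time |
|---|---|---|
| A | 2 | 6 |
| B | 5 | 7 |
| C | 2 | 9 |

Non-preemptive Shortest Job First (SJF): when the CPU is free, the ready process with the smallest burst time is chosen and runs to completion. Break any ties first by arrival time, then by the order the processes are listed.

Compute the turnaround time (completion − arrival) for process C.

6

Timeline: | idle 0-6 | A 6-8 | B 8-13 | C 13-15 |
Completion: A=8  B=13  C=15
Turnaround (C−A): A=2  B=6  C=6
Turnaround(C) = completion − arrival = 15 − 9 = 6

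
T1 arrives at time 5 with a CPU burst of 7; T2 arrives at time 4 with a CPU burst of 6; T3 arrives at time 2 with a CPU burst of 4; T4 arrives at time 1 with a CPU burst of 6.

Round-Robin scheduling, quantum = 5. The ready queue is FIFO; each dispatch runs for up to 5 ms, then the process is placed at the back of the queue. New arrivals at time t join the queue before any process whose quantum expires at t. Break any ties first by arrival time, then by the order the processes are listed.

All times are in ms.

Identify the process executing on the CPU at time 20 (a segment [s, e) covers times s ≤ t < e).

Schedule: | idle 0-1 | T4 1-6 | T3 6-10 | T2 10-15 | T1 15-20 | T4 20-21 | T2 21-22 | T1 22-24 |
Completion: T1=24  T2=22  T3=10  T4=21
Turnaround (C−A): T1=19  T2=18  T3=8  T4=20

T4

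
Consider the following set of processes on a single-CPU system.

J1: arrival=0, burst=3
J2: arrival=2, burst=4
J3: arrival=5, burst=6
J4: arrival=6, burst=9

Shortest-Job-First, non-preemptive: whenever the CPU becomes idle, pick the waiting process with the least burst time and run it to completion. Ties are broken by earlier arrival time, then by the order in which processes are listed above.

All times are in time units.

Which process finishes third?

J3

Schedule: | J1 0-3 | J2 3-7 | J3 7-13 | J4 13-22 |
Completion: J1=3  J2=7  J3=13  J4=22
Turnaround (C−A): J1=3  J2=5  J3=8  J4=16
Finish order: J1 → J2 → J3 → J4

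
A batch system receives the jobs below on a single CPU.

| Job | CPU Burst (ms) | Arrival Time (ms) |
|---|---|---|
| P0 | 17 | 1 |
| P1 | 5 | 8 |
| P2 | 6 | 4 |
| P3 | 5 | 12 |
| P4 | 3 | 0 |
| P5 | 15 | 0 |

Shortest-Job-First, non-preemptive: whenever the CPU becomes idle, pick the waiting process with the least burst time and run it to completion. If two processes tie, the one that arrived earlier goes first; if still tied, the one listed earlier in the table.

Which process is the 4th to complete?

P3

Schedule: | P4 0-3 | P5 3-18 | P1 18-23 | P3 23-28 | P2 28-34 | P0 34-51 |
Completion: P0=51  P1=23  P2=34  P3=28  P4=3  P5=18
Finish order: P4 → P5 → P1 → P3 → P2 → P0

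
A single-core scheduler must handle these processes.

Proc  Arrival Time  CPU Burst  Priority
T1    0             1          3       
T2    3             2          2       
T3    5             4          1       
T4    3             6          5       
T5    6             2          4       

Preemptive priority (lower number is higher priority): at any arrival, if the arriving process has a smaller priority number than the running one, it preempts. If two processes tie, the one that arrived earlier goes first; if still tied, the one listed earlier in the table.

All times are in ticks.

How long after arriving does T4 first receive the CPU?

Timeline: | T1 0-1 | idle 1-3 | T2 3-5 | T3 5-9 | T5 9-11 | T4 11-17 |
Completion: T1=1  T2=5  T3=9  T4=17  T5=11
Turnaround (C−A): T1=1  T2=2  T3=4  T4=14  T5=5
Response(T4) = first start − arrival = 11 − 3 = 8

8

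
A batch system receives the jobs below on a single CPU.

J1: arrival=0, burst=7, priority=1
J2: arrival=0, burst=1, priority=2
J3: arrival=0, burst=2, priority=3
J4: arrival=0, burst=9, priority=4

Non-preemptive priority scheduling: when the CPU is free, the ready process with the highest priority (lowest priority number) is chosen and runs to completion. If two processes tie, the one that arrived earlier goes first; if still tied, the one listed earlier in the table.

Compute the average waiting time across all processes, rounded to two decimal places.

Gantt: | J1 0-7 | J2 7-8 | J3 8-10 | J4 10-19 |
Completion: J1=7  J2=8  J3=10  J4=19
Turnaround (C−A): J1=7  J2=8  J3=10  J4=19
Waiting times: J1=0, J2=7, J3=8, J4=10
Average waiting = (0+7+8+10) / 4 = 25/4 = 6.25

6.25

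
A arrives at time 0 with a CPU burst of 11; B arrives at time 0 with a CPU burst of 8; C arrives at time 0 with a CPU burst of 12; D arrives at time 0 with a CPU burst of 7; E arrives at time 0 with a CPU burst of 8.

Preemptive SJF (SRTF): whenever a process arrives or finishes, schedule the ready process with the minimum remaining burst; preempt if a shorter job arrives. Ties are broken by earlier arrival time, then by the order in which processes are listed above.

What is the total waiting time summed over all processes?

79

Timeline: | D 0-7 | B 7-15 | E 15-23 | A 23-34 | C 34-46 |
Completion: A=34  B=15  C=46  D=7  E=23
Waiting = turnaround − burst: A=23, B=7, C=34, D=0, E=15
Total waiting = 23 + 7 + 34 + 0 + 15 = 79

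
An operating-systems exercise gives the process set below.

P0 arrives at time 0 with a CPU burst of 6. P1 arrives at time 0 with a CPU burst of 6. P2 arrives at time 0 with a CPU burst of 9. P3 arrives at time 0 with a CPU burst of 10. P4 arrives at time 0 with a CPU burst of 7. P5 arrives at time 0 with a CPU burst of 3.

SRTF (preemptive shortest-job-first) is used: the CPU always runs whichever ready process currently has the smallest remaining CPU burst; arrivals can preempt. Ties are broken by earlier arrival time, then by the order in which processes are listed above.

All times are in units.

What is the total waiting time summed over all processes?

Schedule: | P5 0-3 | P0 3-9 | P1 9-15 | P4 15-22 | P2 22-31 | P3 31-41 |
Completion: P0=9  P1=15  P2=31  P3=41  P4=22  P5=3
Turnaround (C−A): P0=9  P1=15  P2=31  P3=41  P4=22  P5=3
Waiting = turnaround − burst: P0=3, P1=9, P2=22, P3=31, P4=15, P5=0
Total waiting = 3 + 9 + 22 + 31 + 15 + 0 = 80

80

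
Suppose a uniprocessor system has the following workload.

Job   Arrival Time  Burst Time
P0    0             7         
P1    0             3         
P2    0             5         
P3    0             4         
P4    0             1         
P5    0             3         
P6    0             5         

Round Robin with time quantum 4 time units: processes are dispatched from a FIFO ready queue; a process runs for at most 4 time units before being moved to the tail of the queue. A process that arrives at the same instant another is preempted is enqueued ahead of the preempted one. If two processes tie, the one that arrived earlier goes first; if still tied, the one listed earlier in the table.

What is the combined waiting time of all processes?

110

Schedule: | P0 0-4 | P1 4-7 | P2 7-11 | P3 11-15 | P4 15-16 | P5 16-19 | P6 19-23 | P0 23-26 | P2 26-27 | P6 27-28 |
Completion: P0=26  P1=7  P2=27  P3=15  P4=16  P5=19  P6=28
Turnaround (C−A): P0=26  P1=7  P2=27  P3=15  P4=16  P5=19  P6=28
Waiting = turnaround − burst: P0=19, P1=4, P2=22, P3=11, P4=15, P5=16, P6=23
Total waiting = 19 + 4 + 22 + 11 + 15 + 16 + 23 = 110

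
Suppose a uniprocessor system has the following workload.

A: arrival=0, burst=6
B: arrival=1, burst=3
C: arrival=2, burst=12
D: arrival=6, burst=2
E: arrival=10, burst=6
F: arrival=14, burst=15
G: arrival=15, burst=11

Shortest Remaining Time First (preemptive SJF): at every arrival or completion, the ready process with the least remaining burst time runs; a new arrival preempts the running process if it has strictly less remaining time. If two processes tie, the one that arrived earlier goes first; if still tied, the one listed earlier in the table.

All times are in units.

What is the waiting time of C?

Schedule: | A 0-1 | B 1-4 | A 4-6 | D 6-8 | A 8-11 | E 11-17 | G 17-28 | C 28-40 | F 40-55 |
Completion: A=11  B=4  C=40  D=8  E=17  F=55  G=28
Turnaround (C−A): A=11  B=3  C=38  D=2  E=7  F=41  G=13
Waiting(C) = turnaround − burst = 38 − 12 = 26

26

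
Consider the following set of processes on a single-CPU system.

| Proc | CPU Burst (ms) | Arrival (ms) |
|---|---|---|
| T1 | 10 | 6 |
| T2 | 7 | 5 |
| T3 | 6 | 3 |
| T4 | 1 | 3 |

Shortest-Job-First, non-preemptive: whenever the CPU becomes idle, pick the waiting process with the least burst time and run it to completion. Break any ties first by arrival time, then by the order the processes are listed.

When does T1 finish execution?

Timeline: | idle 0-3 | T4 3-4 | T3 4-10 | T2 10-17 | T1 17-27 |
Completion: T1=27  T2=17  T3=10  T4=4
Turnaround (C−A): T1=21  T2=12  T3=7  T4=1

27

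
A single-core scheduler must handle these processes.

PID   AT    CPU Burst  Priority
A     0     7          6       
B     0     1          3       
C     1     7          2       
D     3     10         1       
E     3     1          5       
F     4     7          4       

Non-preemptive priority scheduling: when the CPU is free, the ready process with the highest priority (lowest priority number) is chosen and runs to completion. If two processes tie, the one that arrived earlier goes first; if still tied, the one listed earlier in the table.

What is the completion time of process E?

Schedule: | B 0-1 | C 1-8 | D 8-18 | F 18-25 | E 25-26 | A 26-33 |
Completion: A=33  B=1  C=8  D=18  E=26  F=25

26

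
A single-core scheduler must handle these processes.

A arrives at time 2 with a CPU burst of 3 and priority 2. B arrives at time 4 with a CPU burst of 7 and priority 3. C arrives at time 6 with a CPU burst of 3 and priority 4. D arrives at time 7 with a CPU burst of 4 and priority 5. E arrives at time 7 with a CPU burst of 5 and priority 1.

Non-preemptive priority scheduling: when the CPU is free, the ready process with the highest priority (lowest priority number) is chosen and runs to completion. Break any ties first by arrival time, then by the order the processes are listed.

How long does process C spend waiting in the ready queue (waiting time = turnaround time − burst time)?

11

Gantt: | idle 0-2 | A 2-5 | B 5-12 | E 12-17 | C 17-20 | D 20-24 |
Completion: A=5  B=12  C=20  D=24  E=17
Turnaround (C−A): A=3  B=8  C=14  D=17  E=10
Waiting(C) = turnaround − burst = 14 − 3 = 11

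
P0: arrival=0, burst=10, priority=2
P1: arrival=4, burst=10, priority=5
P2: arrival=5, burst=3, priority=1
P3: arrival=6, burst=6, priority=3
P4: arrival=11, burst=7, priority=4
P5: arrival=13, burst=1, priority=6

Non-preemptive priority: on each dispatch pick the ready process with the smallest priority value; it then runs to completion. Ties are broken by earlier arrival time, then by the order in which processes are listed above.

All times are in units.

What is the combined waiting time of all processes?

65

Timeline: | P0 0-10 | P2 10-13 | P3 13-19 | P4 19-26 | P1 26-36 | P5 36-37 |
Completion: P0=10  P1=36  P2=13  P3=19  P4=26  P5=37
Waiting = turnaround − burst: P0=0, P1=22, P2=5, P3=7, P4=8, P5=23
Total waiting = 0 + 22 + 5 + 7 + 8 + 23 = 65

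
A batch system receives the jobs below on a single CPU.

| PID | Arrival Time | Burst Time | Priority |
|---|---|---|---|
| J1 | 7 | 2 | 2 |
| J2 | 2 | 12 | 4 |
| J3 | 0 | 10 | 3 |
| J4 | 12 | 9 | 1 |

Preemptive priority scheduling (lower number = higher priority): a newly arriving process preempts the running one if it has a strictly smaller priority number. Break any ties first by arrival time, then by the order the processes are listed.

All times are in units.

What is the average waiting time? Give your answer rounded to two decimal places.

5.25

Schedule: | J3 0-7 | J1 7-9 | J3 9-12 | J4 12-21 | J2 21-33 |
Completion: J1=9  J2=33  J3=12  J4=21
Turnaround (C−A): J1=2  J2=31  J3=12  J4=9
Waiting times: J1=0, J2=19, J3=2, J4=0
Average waiting = (0+19+2+0) / 4 = 21/4 = 5.25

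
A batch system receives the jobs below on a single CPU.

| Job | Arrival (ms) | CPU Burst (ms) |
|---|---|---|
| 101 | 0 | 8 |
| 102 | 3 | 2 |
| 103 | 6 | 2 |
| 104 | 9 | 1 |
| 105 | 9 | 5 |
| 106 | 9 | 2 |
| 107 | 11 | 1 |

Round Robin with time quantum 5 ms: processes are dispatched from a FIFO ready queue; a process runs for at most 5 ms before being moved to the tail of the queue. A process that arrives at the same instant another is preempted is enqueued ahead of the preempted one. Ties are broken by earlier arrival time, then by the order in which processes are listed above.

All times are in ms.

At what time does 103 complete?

12

Schedule: | 101 0-5 | 102 5-7 | 101 7-10 | 103 10-12 | 104 12-13 | 105 13-18 | 106 18-20 | 107 20-21 |
Completion: 101=10  102=7  103=12  104=13  105=18  106=20  107=21
Turnaround (C−A): 101=10  102=4  103=6  104=4  105=9  106=11  107=10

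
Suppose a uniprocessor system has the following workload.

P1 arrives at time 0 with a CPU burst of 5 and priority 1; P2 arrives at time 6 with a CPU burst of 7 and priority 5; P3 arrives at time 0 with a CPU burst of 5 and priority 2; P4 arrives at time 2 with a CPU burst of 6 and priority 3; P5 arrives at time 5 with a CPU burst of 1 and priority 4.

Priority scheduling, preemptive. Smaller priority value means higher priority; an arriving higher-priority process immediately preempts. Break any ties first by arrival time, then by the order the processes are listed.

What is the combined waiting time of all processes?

35

Timeline: | P1 0-5 | P3 5-10 | P4 10-16 | P5 16-17 | P2 17-24 |
Completion: P1=5  P2=24  P3=10  P4=16  P5=17
Waiting = turnaround − burst: P1=0, P2=11, P3=5, P4=8, P5=11
Total waiting = 0 + 11 + 5 + 8 + 11 = 35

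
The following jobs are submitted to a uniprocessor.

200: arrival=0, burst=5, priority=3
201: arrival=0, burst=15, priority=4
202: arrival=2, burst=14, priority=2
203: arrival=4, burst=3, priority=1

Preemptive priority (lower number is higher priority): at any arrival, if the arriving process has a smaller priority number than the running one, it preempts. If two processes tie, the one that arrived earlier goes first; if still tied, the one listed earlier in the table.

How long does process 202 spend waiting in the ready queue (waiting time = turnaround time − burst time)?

Timeline: | 200 0-2 | 202 2-4 | 203 4-7 | 202 7-19 | 200 19-22 | 201 22-37 |
Completion: 200=22  201=37  202=19  203=7
Turnaround (C−A): 200=22  201=37  202=17  203=3
Waiting(202) = turnaround − burst = 17 − 14 = 3

3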